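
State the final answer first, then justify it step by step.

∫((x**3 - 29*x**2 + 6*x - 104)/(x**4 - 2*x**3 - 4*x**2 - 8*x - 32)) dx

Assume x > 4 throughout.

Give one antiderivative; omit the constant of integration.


The answer is -4*log(x - 4) + 5*log(x + 2) - atan(x/2)/2.
Step 1. Decompose ∫((x**3 - 29*x**2 + 6*x - 104)/(x**4 - 2*x**3 - 4*x**2 - 8*x - 32)) dx by partial fractions, (x**3 - 29*x**2 + 6*x - 104)/(x**4 - 2*x**3 - 4*x**2 - 8*x - 32) = -1/(x**2 + 4) + 5/(x + 2) - 4/(x - 4): now ∫(-4/(x - 4)) dx + ∫(5/(x + 2)) dx + ∫(-1/(x**2 + 4)) dx.
Step 2. Evaluate the standard form [assuming x > -2]: now 5*log(x + 2) + ∫(-4/(x - 4)) dx + ∫(-1/(x**2 + 4)) dx.
Step 3. Evaluate the standard form [assuming x > 4]: now -4*log(x - 4) + 5*log(x + 2) + ∫(-1/(x**2 + 4)) dx.
Step 4. Evaluate the standard form: now -4*log(x - 4) + 5*log(x + 2) - atan(x/2)/2.
Answer: -4*log(x - 4) + 5*log(x + 2) - atan(x/2)/2.


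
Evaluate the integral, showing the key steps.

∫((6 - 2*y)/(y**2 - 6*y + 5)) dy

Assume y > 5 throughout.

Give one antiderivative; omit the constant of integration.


Step 1. Decompose ∫((6 - 2*y)/(y**2 - 6*y + 5)) dy by partial fractions, (6 - 2*y)/(y**2 - 6*y + 5) = -1/(y - 1) - 1/(y - 5): now ∫(-1/(y - 5)) dy + ∫(-1/(y - 1)) dy.
Step 2. Evaluate the standard form [assuming y > 1]: now -log(y - 1) + ∫(-1/(y - 5)) dy.
Step 3. Evaluate the standard form [assuming y > 5]: now -log(y - 5) - log(y - 1).
Answer: -log(y - 5) - log(y - 1).


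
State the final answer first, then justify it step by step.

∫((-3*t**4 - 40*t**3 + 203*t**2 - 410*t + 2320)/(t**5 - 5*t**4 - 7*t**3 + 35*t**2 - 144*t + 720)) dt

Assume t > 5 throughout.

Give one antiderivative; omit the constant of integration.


The answer is -5*log(t - 5) - 3*log(t - 4) + 5*log(t + 4) + 2*atan(t/3)/3.
Step 1. Decompose ∫((-3*t**4 - 40*t**3 + 203*t**2 - 410*t + 2320)/(t**5 - 5*t**4 - 7*t**3 + 35*t**2 - 144*t + 720)) dt by partial fractions, (-3*t**4 - 40*t**3 + 203*t**2 - 410*t + 2320)/(t**5 - 5*t**4 - 7*t**3 + 35*t**2 - 144*t + 720) = 2/(t**2 + 9) + 5/(t + 4) - 3/(t - 4) - 5/(t - 5): now ∫(-5/(t - 5)) dt + ∫(-3/(t - 4)) dt + ∫(5/(t + 4)) dt + ∫(2/(t**2 + 9)) dt.
Step 2. Evaluate the standard form [assuming t > 4]: now -3*log(t - 4) + ∫(-5/(t - 5)) dt + ∫(5/(t + 4)) dt + ∫(2/(t**2 + 9)) dt.
Step 3. Evaluate the standard form [assuming t > -4]: now -3*log(t - 4) + 5*log(t + 4) + ∫(-5/(t - 5)) dt + ∫(2/(t**2 + 9)) dt.
Step 4. Evaluate the standard form [assuming t > 5]: now -5*log(t - 5) - 3*log(t - 4) + 5*log(t + 4) + ∫(2/(t**2 + 9)) dt.
Step 5. Evaluate the standard form: now -5*log(t - 5) - 3*log(t - 4) + 5*log(t + 4) + 2*atan(t/3)/3.
Answer: -5*log(t - 5) - 3*log(t - 4) + 5*log(t + 4) + 2*atan(t/3)/3.


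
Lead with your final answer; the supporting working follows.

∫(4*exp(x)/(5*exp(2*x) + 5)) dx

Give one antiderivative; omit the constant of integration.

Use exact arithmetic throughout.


The answer is 4*atan(exp(x))/5.
Step 1. Substitute u = exp(x), turning ∫(4*exp(x)/(5*exp(2*x) + 5)) dx into ∫(4/(5*(u**2 + 1))) du: now ∫(4/(5*(u**2 + 1))) du.
Step 2. Evaluate the standard form: now 4*atan(u)/5.
Step 3. Substitute back u = exp(x): now 4*atan(exp(x))/5.
Answer: 4*atan(exp(x))/5.


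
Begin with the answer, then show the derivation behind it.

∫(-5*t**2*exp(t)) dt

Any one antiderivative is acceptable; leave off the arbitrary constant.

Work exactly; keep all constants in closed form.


The answer is -5*t**2*exp(t) + 10*t*exp(t) - 10*exp(t).
Step 1. Integrate ∫(-5*t**2*exp(t)) dt by parts with u = t**2, dv = (-5*exp(t)) dt, so v = -5*exp(t): now -5*t**2*exp(t) + ∫(10*t*exp(t)) dt.
Step 2. Integrate ∫(10*t*exp(t)) dt by parts with u = t, dv = (10*exp(t)) dt, so v = 10*exp(t): now -5*t**2*exp(t) + 10*t*exp(t) + ∫(-10*exp(t)) dt.
Step 3. Evaluate the standard form: now -5*t**2*exp(t) + 10*t*exp(t) - 10*exp(t).
Answer: -5*t**2*exp(t) + 10*t*exp(t) - 10*exp(t).


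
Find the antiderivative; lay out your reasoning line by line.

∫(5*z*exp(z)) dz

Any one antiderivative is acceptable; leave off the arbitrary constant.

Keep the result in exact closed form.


Step 1. Integrate ∫(5*z*exp(z)) dz by parts with u = z, dv = (5*exp(z)) dz, so v = 5*exp(z): now 5*z*exp(z) + ∫(-5*exp(z)) dz.
Step 2. Evaluate the standard form: now 5*z*exp(z) - 5*exp(z).
Answer: 5*z*exp(z) - 5*exp(z).


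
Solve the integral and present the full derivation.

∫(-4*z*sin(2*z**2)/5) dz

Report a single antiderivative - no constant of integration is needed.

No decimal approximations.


Step 1. Substitute u = z**2, turning ∫(-4*z*sin(2*z**2)/5) dz into ∫(-2*sin(2*u)/5) du: now ∫(-2*sin(2*u)/5) du.
Step 2. Evaluate the standard form: now cos(2*u)/5.
Step 3. Substitute back u = z**2: now cos(2*z**2)/5.
Answer: cos(2*z**2)/5.


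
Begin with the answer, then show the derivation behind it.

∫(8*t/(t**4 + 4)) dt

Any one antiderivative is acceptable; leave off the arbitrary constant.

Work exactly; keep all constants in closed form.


The answer is 2*atan(t**2/2).
Step 1. Substitute u = t**2, turning ∫(8*t/(t**4 + 4)) dt into ∫(4/(u**2 + 4)) du: now ∫(4/(u**2 + 4)) du.
Step 2. Evaluate the standard form: now 2*atan(u/2).
Step 3. Substitute back u = t**2: now 2*atan(t**2/2).
Answer: 2*atan(t**2/2).


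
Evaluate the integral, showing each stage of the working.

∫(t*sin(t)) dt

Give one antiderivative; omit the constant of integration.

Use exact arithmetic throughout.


Step 1. Integrate ∫(t*sin(t)) dt by parts with u = t, dv = (sin(t)) dt, so v = -cos(t): now -t*cos(t) + ∫(cos(t)) dt.
Step 2. Evaluate the standard form: now -t*cos(t) + sin(t).
Answer: -t*cos(t) + sin(t).


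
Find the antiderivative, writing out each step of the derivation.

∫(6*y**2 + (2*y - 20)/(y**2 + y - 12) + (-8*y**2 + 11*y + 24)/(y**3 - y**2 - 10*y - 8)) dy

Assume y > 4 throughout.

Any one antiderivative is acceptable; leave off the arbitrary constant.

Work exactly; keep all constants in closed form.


Step 1. Rewrite: now ∫(6*y**2) dy + ∫((2*y - 20)/(y**2 + y - 12)) dy + ∫((-8*y**2 + 11*y + 24)/(y**3 - y**2 - 10*y - 8)) dy.
Step 2. Decompose ∫((2*y - 20)/(y**2 + y - 12)) dy by partial fractions, (2*y - 20)/(y**2 + y - 12) = 4/(y + 4) - 2/(y - 3): now ∫(6*y**2) dy + ∫((-8*y**2 + 11*y + 24)/(y**3 - y**2 - 10*y - 8)) dy + ∫(-2/(y - 3)) dy + ∫(4/(y + 4)) dy.
Step 3. Evaluate the standard form [assuming y > 3]: now -2*log(y - 3) + ∫(6*y**2) dy + ∫((-8*y**2 + 11*y + 24)/(y**3 - y**2 - 10*y - 8)) dy + ∫(4/(y + 4)) dy.
Step 4. Evaluate the standard form [assuming y > -4]: now -2*log(y - 3) + 4*log(y + 4) + ∫(6*y**2) dy + ∫((-8*y**2 + 11*y + 24)/(y**3 - y**2 - 10*y - 8)) dy.
Step 5. Evaluate the standard form: now 2*y**3 - 2*log(y - 3) + 4*log(y + 4) + ∫((-8*y**2 + 11*y + 24)/(y**3 - y**2 - 10*y - 8)) dy.
Step 6. Decompose ∫((-8*y**2 + 11*y + 24)/(y**3 - y**2 - 10*y - 8)) dy by partial fractions, (-8*y**2 + 11*y + 24)/(y**3 - y**2 - 10*y - 8) = -5/(y + 2) - 1/(y + 1) - 2/(y - 4): now 2*y**3 - 2*log(y - 3) + 4*log(y + 4) + ∫(-2/(y - 4)) dy + ∫(-1/(y + 1)) dy + ∫(-5/(y + 2)) dy.
Step 7. Evaluate the standard form [assuming y > 4]: now 2*y**3 - 2*log(y - 4) - 2*log(y - 3) + 4*log(y + 4) + ∫(-1/(y + 1)) dy + ∫(-5/(y + 2)) dy.
Step 8. Evaluate the standard form [assuming y > -1]: now 2*y**3 - 2*log(y - 4) - 2*log(y - 3) - log(y + 1) + 4*log(y + 4) + ∫(-5/(y + 2)) dy.
Step 9. Evaluate the standard form [assuming y > -2]: now 2*y**3 - 2*log(y - 4) - 2*log(y - 3) - log(y + 1) - 5*log(y + 2) + 4*log(y + 4).
Answer: 2*y**3 - 2*log(y - 4) - 2*log(y - 3) - log(y + 1) - 5*log(y + 2) + 4*log(y + 4).


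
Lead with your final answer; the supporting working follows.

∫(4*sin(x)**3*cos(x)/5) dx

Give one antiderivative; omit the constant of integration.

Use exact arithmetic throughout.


The answer is sin(x)**4/5.
Step 1. Substitute u = sin(x), turning ∫(4*sin(x)**3*cos(x)/5) dx into ∫(4*u**3/5) du: now ∫(4*u**3/5) du.
Step 2. Evaluate the standard form: now u**4/5.
Step 3. Substitute back u = sin(x): now sin(x)**4/5.
Answer: sin(x)**4/5.


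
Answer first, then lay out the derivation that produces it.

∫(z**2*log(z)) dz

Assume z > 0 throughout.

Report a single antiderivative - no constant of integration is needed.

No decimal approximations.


The answer is z**3*log(z)/3 - z**3/9.
Step 1. Integrate ∫(z**2*log(z)) dz by parts with u = log(z), dv = (z**2) dz, so v = z**3/3 [assuming z > 0]: now z**3*log(z)/3 + ∫(-z**2/3) dz.
Step 2. Evaluate the standard form: now z**3*log(z)/3 - z**3/9.
Answer: z**3*log(z)/3 - z**3/9.


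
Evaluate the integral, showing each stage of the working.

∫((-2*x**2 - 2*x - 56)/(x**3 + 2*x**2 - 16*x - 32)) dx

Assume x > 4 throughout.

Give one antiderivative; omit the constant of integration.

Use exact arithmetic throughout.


Step 1. Decompose ∫((-2*x**2 - 2*x - 56)/(x**3 + 2*x**2 - 16*x - 32)) dx by partial fractions, (-2*x**2 - 2*x - 56)/(x**3 + 2*x**2 - 16*x - 32) = -5/(x + 4) + 5/(x + 2) - 2/(x - 4): now ∫(-2/(x - 4)) dx + ∫(5/(x + 2)) dx + ∫(-5/(x + 4)) dx.
Step 2. Evaluate the standard form [assuming x > 4]: now -2*log(x - 4) + ∫(5/(x + 2)) dx + ∫(-5/(x + 4)) dx.
Step 3. Evaluate the standard form [assuming x > -2]: now -2*log(x - 4) + 5*log(x + 2) + ∫(-5/(x + 4)) dx.
Step 4. Evaluate the standard form [assuming x > -4]: now -2*log(x - 4) + 5*log(x + 2) - 5*log(x + 4).
Answer: -2*log(x - 4) + 5*log(x + 2) - 5*log(x + 4).


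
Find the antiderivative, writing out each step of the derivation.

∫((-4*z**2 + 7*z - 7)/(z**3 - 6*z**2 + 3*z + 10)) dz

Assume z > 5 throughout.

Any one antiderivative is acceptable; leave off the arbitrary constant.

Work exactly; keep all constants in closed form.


Step 1. Decompose ∫((-4*z**2 + 7*z - 7)/(z**3 - 6*z**2 + 3*z + 10)) dz by partial fractions, (-4*z**2 + 7*z - 7)/(z**3 - 6*z**2 + 3*z + 10) = -1/(z + 1) + 1/(z - 2) - 4/(z - 5): now ∫(-4/(z - 5)) dz + ∫(1/(z - 2)) dz + ∫(-1/(z + 1)) dz.
Step 2. Evaluate the standard form [assuming z > 5]: now -4*log(z - 5) + ∫(1/(z - 2)) dz + ∫(-1/(z + 1)) dz.
Step 3. Evaluate the standard form [assuming z > -1]: now -4*log(z - 5) - log(z + 1) + ∫(1/(z - 2)) dz.
Step 4. Evaluate the standard form [assuming z > 2]: now -4*log(z - 5) + log(z - 2) - log(z + 1).
Answer: -4*log(z - 5) + log(z - 2) - log(z + 1).


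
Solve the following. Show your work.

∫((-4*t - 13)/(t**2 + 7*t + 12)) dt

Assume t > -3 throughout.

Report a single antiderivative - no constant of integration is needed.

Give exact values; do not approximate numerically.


Step 1. Decompose ∫((-4*t - 13)/(t**2 + 7*t + 12)) dt by partial fractions, (-4*t - 13)/(t**2 + 7*t + 12) = -3/(t + 4) - 1/(t + 3): now ∫(-1/(t + 3)) dt + ∫(-3/(t + 4)) dt.
Step 2. Evaluate the standard form [assuming t > -3]: now -log(t + 3) + ∫(-3/(t + 4)) dt.
Step 3. Evaluate the standard form [assuming t > -4]: now -log(t + 3) - 3*log(t + 4).
Answer: -log(t + 3) - 3*log(t + 4).


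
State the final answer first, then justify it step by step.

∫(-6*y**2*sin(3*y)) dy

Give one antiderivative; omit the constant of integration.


The answer is 2*y**2*cos(3*y) - 4*y*sin(3*y)/3 - 4*cos(3*y)/9.
Step 1. Integrate ∫(-6*y**2*sin(3*y)) dy by parts with u = y**2, dv = (-6*sin(3*y)) dy, so v = 2*cos(3*y): now 2*y**2*cos(3*y) + ∫(-4*y*cos(3*y)) dy.
Step 2. Integrate ∫(-4*y*cos(3*y)) dy by parts with u = y, dv = (-4*cos(3*y)) dy, so v = -4*sin(3*y)/3: now 2*y**2*cos(3*y) - 4*y*sin(3*y)/3 + ∫(4*sin(3*y)/3) dy.
Step 3. Evaluate the standard form: now 2*y**2*cos(3*y) - 4*y*sin(3*y)/3 - 4*cos(3*y)/9.
Answer: 2*y**2*cos(3*y) - 4*y*sin(3*y)/3 - 4*cos(3*y)/9.


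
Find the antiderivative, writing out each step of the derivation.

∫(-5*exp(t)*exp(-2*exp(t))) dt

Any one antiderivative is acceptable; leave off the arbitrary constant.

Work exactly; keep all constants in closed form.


Step 1. Substitute u = exp(t), turning ∫(-5*exp(t)*exp(-2*exp(t))) dt into ∫(-5*exp(-2*u)) du: now ∫(-5*exp(-2*u)) du.
Step 2. Evaluate the standard form: now 5*exp(-2*u)/2.
Step 3. Substitute back u = exp(t): now 5*exp(-2*exp(t))/2.
Answer: 5*exp(-2*exp(t))/2.


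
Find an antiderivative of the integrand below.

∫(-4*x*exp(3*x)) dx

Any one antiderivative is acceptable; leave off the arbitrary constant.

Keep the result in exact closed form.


Answer: -4*x*exp(3*x)/3 + 4*exp(3*x)/9.


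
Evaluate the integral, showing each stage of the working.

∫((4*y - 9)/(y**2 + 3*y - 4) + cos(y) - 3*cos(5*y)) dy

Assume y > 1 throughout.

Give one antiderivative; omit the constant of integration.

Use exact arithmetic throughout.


Step 1. Rewrite: now ∫((4*y - 9)/(y**2 + 3*y - 4)) dy + ∫(cos(y)) dy + ∫(-3*cos(5*y)) dy.
Step 2. Evaluate the standard form: now -3*sin(5*y)/5 + ∫((4*y - 9)/(y**2 + 3*y - 4)) dy + ∫(cos(y)) dy.
Step 3. Evaluate the standard form: now sin(y) - 3*sin(5*y)/5 + ∫((4*y - 9)/(y**2 + 3*y - 4)) dy.
Step 4. Decompose ∫((4*y - 9)/(y**2 + 3*y - 4)) dy by partial fractions, (4*y - 9)/(y**2 + 3*y - 4) = 5/(y + 4) - 1/(y - 1): now sin(y) - 3*sin(5*y)/5 + ∫(-1/(y - 1)) dy + ∫(5/(y + 4)) dy.
Step 5. Evaluate the standard form [assuming y > -4]: now 5*log(y + 4) + sin(y) - 3*sin(5*y)/5 + ∫(-1/(y - 1)) dy.
Step 6. Evaluate the standard form [assuming y > 1]: now -log(y - 1) + 5*log(y + 4) + sin(y) - 3*sin(5*y)/5.
Answer: -log(y - 1) + 5*log(y + 4) + sin(y) - 3*sin(5*y)/5.


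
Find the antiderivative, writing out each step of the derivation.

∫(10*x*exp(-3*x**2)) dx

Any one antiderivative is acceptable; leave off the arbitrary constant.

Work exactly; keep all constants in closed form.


Step 1. Substitute u = x**2, turning ∫(10*x*exp(-3*x**2)) dx into ∫(5*exp(-3*u)) du: now ∫(5*exp(-3*u)) du.
Step 2. Evaluate the standard form: now -5*exp(-3*u)/3.
Step 3. Substitute back u = x**2: now -5*exp(-3*x**2)/3.
Answer: -5*exp(-3*x**2)/3.


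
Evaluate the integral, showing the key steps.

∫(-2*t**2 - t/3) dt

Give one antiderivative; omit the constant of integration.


Step 1. Rewrite: now ∫(-t/3) dt + ∫(-2*t**2) dt.
Step 2. Evaluate the standard form: now -2*t**3/3 + ∫(-t/3) dt.
Step 3. Evaluate the standard form: now -2*t**3/3 - t**2/6.
Answer: -2*t**3/3 - t**2/6.


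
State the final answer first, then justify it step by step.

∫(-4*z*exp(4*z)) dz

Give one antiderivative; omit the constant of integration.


The answer is -z*exp(4*z) + exp(4*z)/4.
Step 1. Integrate ∫(-4*z*exp(4*z)) dz by parts with u = z, dv = (-4*exp(4*z)) dz, so v = -exp(4*z): now -z*exp(4*z) + ∫(exp(4*z)) dz.
Step 2. Evaluate the standard form: now -z*exp(4*z) + exp(4*z)/4.
Answer: -z*exp(4*z) + exp(4*z)/4.


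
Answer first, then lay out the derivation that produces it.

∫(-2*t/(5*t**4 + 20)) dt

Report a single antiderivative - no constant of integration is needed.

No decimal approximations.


The answer is -atan(t**2/2)/10.
Step 1. Substitute u = t**2, turning ∫(-2*t/(5*t**4 + 20)) dt into ∫(-1/(5*(u**2 + 4))) du: now ∫(-1/(5*(u**2 + 4))) du.
Step 2. Evaluate the standard form: now -atan(u/2)/10.
Step 3. Substitute back u = t**2: now -atan(t**2/2)/10.
Answer: -atan(t**2/2)/10.


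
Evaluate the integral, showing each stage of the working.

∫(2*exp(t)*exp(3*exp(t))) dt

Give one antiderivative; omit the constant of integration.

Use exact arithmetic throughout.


Step 1. Substitute u = exp(t), turning ∫(2*exp(t)*exp(3*exp(t))) dt into ∫(2*exp(3*u)) du: now ∫(2*exp(3*u)) du.
Step 2. Evaluate the standard form: now 2*exp(3*u)/3.
Step 3. Substitute back u = exp(t): now 2*exp(3*exp(t))/3.
Answer: 2*exp(3*exp(t))/3.


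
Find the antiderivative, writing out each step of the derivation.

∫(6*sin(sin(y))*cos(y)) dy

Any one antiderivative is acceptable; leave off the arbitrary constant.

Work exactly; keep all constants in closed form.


Step 1. Substitute u = sin(y), turning ∫(6*sin(sin(y))*cos(y)) dy into ∫(6*sin(u)) du: now ∫(6*sin(u)) du.
Step 2. Evaluate the standard form: now -6*cos(u).
Step 3. Substitute back u = sin(y): now -6*cos(sin(y)).
Answer: -6*cos(sin(y)).


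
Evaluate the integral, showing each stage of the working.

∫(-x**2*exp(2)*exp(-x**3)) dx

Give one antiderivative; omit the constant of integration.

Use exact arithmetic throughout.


Step 1. Substitute u = x**3 - 2, turning ∫(-x**2*exp(2)*exp(-x**3)) dx into ∫(-exp(-u)/3) du: now ∫(-exp(-u)/3) du.
Step 2. Evaluate the standard form: now exp(-u)/3.
Step 3. Substitute back u = x**3 - 2: now exp(2 - x**3)/3.
Answer: exp(2 - x**3)/3.


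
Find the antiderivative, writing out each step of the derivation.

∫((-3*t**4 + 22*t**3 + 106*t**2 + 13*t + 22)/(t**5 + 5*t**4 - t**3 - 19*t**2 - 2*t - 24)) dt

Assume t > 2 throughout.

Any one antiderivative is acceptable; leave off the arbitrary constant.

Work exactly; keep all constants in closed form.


Step 1. Decompose ∫((-3*t**4 + 22*t**3 + 106*t**2 + 13*t + 22)/(t**5 + 5*t**4 - t**3 - 19*t**2 - 2*t - 24)) dt by partial fractions, (-3*t**4 + 22*t**3 + 106*t**2 + 13*t + 22)/(t**5 + 5*t**4 - t**3 - 19*t**2 - 2*t - 24) = 3/(t**2 + 1) - 5/(t + 4) - 2/(t + 3) + 4/(t - 2): now ∫(4/(t - 2)) dt + ∫(-2/(t + 3)) dt + ∫(-5/(t + 4)) dt + ∫(3/(t**2 + 1)) dt.
Step 2. Evaluate the standard form [assuming t > -4]: now -5*log(t + 4) + ∫(4/(t - 2)) dt + ∫(-2/(t + 3)) dt + ∫(3/(t**2 + 1)) dt.
Step 3. Evaluate the standard form [assuming t > -3]: now -2*log(t + 3) - 5*log(t + 4) + ∫(4/(t - 2)) dt + ∫(3/(t**2 + 1)) dt.
Step 4. Evaluate the standard form [assuming t > 2]: now 4*log(t - 2) - 2*log(t + 3) - 5*log(t + 4) + ∫(3/(t**2 + 1)) dt.
Step 5. Evaluate the standard form: now 4*log(t - 2) - 2*log(t + 3) - 5*log(t + 4) + 3*atan(t).
Answer: 4*log(t - 2) - 2*log(t + 3) - 5*log(t + 4) + 3*atan(t).


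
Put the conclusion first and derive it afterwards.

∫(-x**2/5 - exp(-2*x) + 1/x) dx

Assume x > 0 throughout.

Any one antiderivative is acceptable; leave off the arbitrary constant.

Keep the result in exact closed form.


The answer is -x**3/15 + log(x) + exp(-2*x)/2.
Step 1. Rewrite: now ∫(1/x) dx + ∫(-x**2/5) dx + ∫(-exp(-2*x)) dx.
Step 2. Evaluate the standard form [assuming x > 0]: now log(x) + ∫(-x**2/5) dx + ∫(-exp(-2*x)) dx.
Step 3. Evaluate the standard form: now log(x) + ∫(-x**2/5) dx + exp(-2*x)/2.
Step 4. Evaluate the standard form: now -x**3/15 + log(x) + exp(-2*x)/2.
Answer: -x**3/15 + log(x) + exp(-2*x)/2.


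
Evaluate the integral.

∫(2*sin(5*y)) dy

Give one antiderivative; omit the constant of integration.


Answer: -2*cos(5*y)/5.


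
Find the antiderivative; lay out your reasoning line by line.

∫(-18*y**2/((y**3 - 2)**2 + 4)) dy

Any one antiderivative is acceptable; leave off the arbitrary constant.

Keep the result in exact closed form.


Step 1. Substitute u = y**3 - 2, turning ∫(-18*y**2/((y**3 - 2)**2 + 4)) dy into ∫(-6/(u**2 + 4)) du: now ∫(-6/(u**2 + 4)) du.
Step 2. Evaluate the standard form: now -3*atan(u/2).
Step 3. Substitute back u = y**3 - 2: now -3*atan(y**3/2 - 1).
Answer: -3*atan(y**3/2 - 1).


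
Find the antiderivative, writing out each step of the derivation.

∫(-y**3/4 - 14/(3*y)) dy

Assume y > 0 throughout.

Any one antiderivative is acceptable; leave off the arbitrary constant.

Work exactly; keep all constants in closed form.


Step 1. Rewrite: now ∫(-14/(3*y)) dy + ∫(-y**3/4) dy.
Step 2. Evaluate the standard form [assuming y > 0]: now -14*log(y)/3 + ∫(-y**3/4) dy.
Step 3. Evaluate the standard form: now -y**4/16 - 14*log(y)/3.
Answer: -y**4/16 - 14*log(y)/3.


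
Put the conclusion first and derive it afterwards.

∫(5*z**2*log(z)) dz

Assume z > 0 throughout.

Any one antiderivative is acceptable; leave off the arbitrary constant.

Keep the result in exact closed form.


The answer is 5*z**3*log(z)/3 - 5*z**3/9.
Step 1. Integrate ∫(5*z**2*log(z)) dz by parts with u = log(z), dv = (5*z**2) dz, so v = 5*z**3/3 [assuming z > 0]: now 5*z**3*log(z)/3 + ∫(-5*z**2/3) dz.
Step 2. Evaluate the standard form: now 5*z**3*log(z)/3 - 5*z**3/9.
Answer: 5*z**3*log(z)/3 - 5*z**3/9.


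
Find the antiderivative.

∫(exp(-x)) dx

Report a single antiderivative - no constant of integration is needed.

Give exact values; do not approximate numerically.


Answer: -exp(-x).


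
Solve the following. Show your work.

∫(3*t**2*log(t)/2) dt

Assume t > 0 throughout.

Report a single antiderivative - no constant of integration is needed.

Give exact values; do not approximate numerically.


Step 1. Integrate ∫(3*t**2*log(t)/2) dt by parts with u = log(t), dv = (3*t**2/2) dt, so v = t**3/2 [assuming t > 0]: now t**3*log(t)/2 + ∫(-t**2/2) dt.
Step 2. Evaluate the standard form: now t**3*log(t)/2 - t**3/6.
Answer: t**3*log(t)/2 - t**3/6.


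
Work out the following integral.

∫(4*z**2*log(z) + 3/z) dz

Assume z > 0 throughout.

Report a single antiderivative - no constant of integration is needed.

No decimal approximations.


Answer: 4*z**3*log(z)/3 - 4*z**3/9 + 3*log(z).


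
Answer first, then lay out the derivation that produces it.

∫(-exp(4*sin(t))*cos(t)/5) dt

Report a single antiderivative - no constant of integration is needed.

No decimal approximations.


The answer is -exp(4*sin(t))/20.
Step 1. Substitute u = sin(t), turning ∫(-exp(4*sin(t))*cos(t)/5) dt into ∫(-exp(4*u)/5) du: now ∫(-exp(4*u)/5) du.
Step 2. Evaluate the standard form: now -exp(4*u)/20.
Step 3. Substitute back u = sin(t): now -exp(4*sin(t))/20.
Answer: -exp(4*sin(t))/20.


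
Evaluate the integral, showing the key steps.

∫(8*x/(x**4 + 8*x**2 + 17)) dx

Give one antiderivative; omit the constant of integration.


Step 1. Substitute u = x**2 + 4, turning ∫(8*x/(x**4 + 8*x**2 + 17)) dx into ∫(4/(u**2 + 1)) du: now ∫(4/(u**2 + 1)) du.
Step 2. Evaluate the standard form: now 4*atan(u).
Step 3. Substitute back u = x**2 + 4: now 4*atan(x**2 + 4).
Answer: 4*atan(x**2 + 4).


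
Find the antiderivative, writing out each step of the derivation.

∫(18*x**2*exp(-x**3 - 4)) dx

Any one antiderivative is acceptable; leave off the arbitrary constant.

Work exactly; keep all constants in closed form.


Step 1. Substitute u = x**3 + 4, turning ∫(18*x**2*exp(-x**3 - 4)) dx into ∫(6*exp(-u)) du: now ∫(6*exp(-u)) du.
Step 2. Evaluate the standard form: now -6*exp(-u).
Step 3. Substitute back u = x**3 + 4: now -6*exp(-x**3 - 4).
Answer: -6*exp(-x**3 - 4).


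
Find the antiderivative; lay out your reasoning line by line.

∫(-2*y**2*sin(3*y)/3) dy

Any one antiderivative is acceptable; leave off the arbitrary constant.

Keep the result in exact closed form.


Step 1. Integrate ∫(-2*y**2*sin(3*y)/3) dy by parts with u = y**2, dv = (-2*sin(3*y)/3) dy, so v = 2*cos(3*y)/9: now 2*y**2*cos(3*y)/9 + ∫(-4*y*cos(3*y)/9) dy.
Step 2. Integrate ∫(-4*y*cos(3*y)/9) dy by parts with u = y, dv = (-4*cos(3*y)/9) dy, so v = -4*sin(3*y)/27: now 2*y**2*cos(3*y)/9 - 4*y*sin(3*y)/27 + ∫(4*sin(3*y)/27) dy.
Step 3. Evaluate the standard form: now 2*y**2*cos(3*y)/9 - 4*y*sin(3*y)/27 - 4*cos(3*y)/81.
Answer: 2*y**2*cos(3*y)/9 - 4*y*sin(3*y)/27 - 4*cos(3*y)/81.


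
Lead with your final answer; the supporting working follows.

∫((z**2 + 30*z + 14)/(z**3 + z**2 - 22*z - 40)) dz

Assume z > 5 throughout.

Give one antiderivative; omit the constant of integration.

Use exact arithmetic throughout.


The answer is 3*log(z - 5) + 3*log(z + 2) - 5*log(z + 4).
Step 1. Decompose ∫((z**2 + 30*z + 14)/(z**3 + z**2 - 22*z - 40)) dz by partial fractions, (z**2 + 30*z + 14)/(z**3 + z**2 - 22*z - 40) = -5/(z + 4) + 3/(z + 2) + 3/(z - 5): now ∫(3/(z - 5)) dz + ∫(3/(z + 2)) dz + ∫(-5/(z + 4)) dz.
Step 2. Evaluate the standard form [assuming z > -4]: now -5*log(z + 4) + ∫(3/(z - 5)) dz + ∫(3/(z + 2)) dz.
Step 3. Evaluate the standard form [assuming z > -2]: now 3*log(z + 2) - 5*log(z + 4) + ∫(3/(z - 5)) dz.
Step 4. Evaluate the standard form [assuming z > 5]: now 3*log(z - 5) + 3*log(z + 2) - 5*log(z + 4).
Answer: 3*log(z - 5) + 3*log(z + 2) - 5*log(z + 4).


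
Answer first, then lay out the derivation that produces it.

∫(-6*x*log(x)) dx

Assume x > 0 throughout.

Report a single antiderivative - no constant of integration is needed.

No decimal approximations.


The answer is -3*x**2*log(x) + 3*x**2/2.
Step 1. Integrate ∫(-6*x*log(x)) dx by parts with u = log(x), dv = (-6*x) dx, so v = -3*x**2 [assuming x > 0]: now -3*x**2*log(x) + ∫(3*x) dx.
Step 2. Evaluate the standard form: now -3*x**2*log(x) + 3*x**2/2.
Answer: -3*x**2*log(x) + 3*x**2/2.


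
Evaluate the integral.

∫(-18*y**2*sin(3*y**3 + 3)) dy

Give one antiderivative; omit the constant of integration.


Answer: 2*cos(3*y**3 + 3).


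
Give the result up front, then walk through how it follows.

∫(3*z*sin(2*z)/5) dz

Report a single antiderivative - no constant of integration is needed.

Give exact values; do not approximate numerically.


The answer is -3*z*cos(2*z)/10 + 3*sin(2*z)/20.
Step 1. Integrate ∫(3*z*sin(2*z)/5) dz by parts with u = z, dv = (3*sin(2*z)/5) dz, so v = -3*cos(2*z)/10: now -3*z*cos(2*z)/10 + ∫(3*cos(2*z)/10) dz.
Step 2. Evaluate the standard form: now -3*z*cos(2*z)/10 + 3*sin(2*z)/20.
Answer: -3*z*cos(2*z)/10 + 3*sin(2*z)/20.


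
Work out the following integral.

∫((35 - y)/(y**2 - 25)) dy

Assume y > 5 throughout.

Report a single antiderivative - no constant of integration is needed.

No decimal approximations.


Answer: 3*log(y - 5) - 4*log(y + 5).


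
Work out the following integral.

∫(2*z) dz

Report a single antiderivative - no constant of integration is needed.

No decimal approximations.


Answer: z**2.


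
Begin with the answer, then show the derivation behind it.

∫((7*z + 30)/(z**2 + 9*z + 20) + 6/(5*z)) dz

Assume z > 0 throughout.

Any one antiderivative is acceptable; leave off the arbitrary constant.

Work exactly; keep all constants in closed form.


The answer is 6*log(z)/5 + 2*log(z + 4) + 5*log(z + 5).
Step 1. Rewrite: now ∫(6/(5*z)) dz + ∫((7*z + 30)/(z**2 + 9*z + 20)) dz.
Step 2. Evaluate the standard form [assuming z > 0]: now 6*log(z)/5 + ∫((7*z + 30)/(z**2 + 9*z + 20)) dz.
Step 3. Decompose ∫((7*z + 30)/(z**2 + 9*z + 20)) dz by partial fractions, (7*z + 30)/(z**2 + 9*z + 20) = 5/(z + 5) + 2/(z + 4): now 6*log(z)/5 + ∫(2/(z + 4)) dz + ∫(5/(z + 5)) dz.
Step 4. Evaluate the standard form [assuming z > -4]: now 6*log(z)/5 + 2*log(z + 4) + ∫(5/(z + 5)) dz.
Step 5. Evaluate the standard form [assuming z > -5]: now 6*log(z)/5 + 2*log(z + 4) + 5*log(z + 5).
Answer: 6*log(z)/5 + 2*log(z + 4) + 5*log(z + 5).


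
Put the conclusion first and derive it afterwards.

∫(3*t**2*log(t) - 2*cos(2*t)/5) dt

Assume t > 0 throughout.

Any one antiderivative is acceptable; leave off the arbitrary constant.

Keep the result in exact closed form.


The answer is t**3*log(t) - t**3/3 - sin(2*t)/5.
Step 1. Rewrite: now ∫(3*t**2*log(t)) dt + ∫(-2*cos(2*t)/5) dt.
Step 2. Evaluate the standard form: now -sin(2*t)/5 + ∫(3*t**2*log(t)) dt.
Step 3. Integrate ∫(3*t**2*log(t)) dt by parts with u = log(t), dv = (3*t**2) dt, so v = t**3 [assuming t > 0]: now t**3*log(t) - sin(2*t)/5 + ∫(-t**2) dt.
Step 4. Evaluate the standard form: now t**3*log(t) - t**3/3 - sin(2*t)/5.
Answer: t**3*log(t) - t**3/3 - sin(2*t)/5.


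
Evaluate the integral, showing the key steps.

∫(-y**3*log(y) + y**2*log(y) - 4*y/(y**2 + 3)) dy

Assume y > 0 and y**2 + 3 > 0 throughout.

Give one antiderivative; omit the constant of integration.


Step 1. Rewrite: now ∫(-4*y/(y**2 + 3)) dy + ∫(y**2*log(y)) dy + ∫(-y**3*log(y)) dy.
Step 2. Substitute u = y**2 + 3, turning ∫(-4*y/(y**2 + 3)) dy into ∫(-2/u) du: now ∫(-2/u) du + ∫(y**2*log(y)) dy + ∫(-y**3*log(y)) dy.
Step 3. Evaluate the standard form [assuming u > 0]: now -2*log(u) + ∫(y**2*log(y)) dy + ∫(-y**3*log(y)) dy.
Step 4. Substitute back u = y**2 + 3: now -2*log(y**2 + 3) + ∫(y**2*log(y)) dy + ∫(-y**3*log(y)) dy.
Step 5. Integrate ∫(y**2*log(y)) dy by parts with u = log(y), dv = (y**2) dy, so v = y**3/3 [assuming y > 0]: now y**3*log(y)/3 - 2*log(y**2 + 3) + ∫(-y**2/3) dy + ∫(-y**3*log(y)) dy.
Step 6. Evaluate the standard form: now y**3*log(y)/3 - y**3/9 - 2*log(y**2 + 3) + ∫(-y**3*log(y)) dy.
Step 7. Integrate ∫(-y**3*log(y)) dy by parts with u = log(y), dv = (-y**3) dy, so v = -y**4/4 [assuming y > 0]: now -y**4*log(y)/4 + y**3*log(y)/3 - y**3/9 - 2*log(y**2 + 3) + ∫(y**3/4) dy.
Step 8. Evaluate the standard form: now -y**4*log(y)/4 + y**4/16 + y**3*log(y)/3 - y**3/9 - 2*log(y**2 + 3).
Answer: -y**4*log(y)/4 + y**4/16 + y**3*log(y)/3 - y**3/9 - 2*log(y**2 + 3).


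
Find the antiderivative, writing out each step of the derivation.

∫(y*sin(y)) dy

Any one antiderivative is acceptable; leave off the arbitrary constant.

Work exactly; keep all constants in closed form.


Step 1. Integrate ∫(y*sin(y)) dy by parts with u = y, dv = (sin(y)) dy, so v = -cos(y): now -y*cos(y) + ∫(cos(y)) dy.
Step 2. Evaluate the standard form: now -y*cos(y) + sin(y).
Answer: -y*cos(y) + sin(y).


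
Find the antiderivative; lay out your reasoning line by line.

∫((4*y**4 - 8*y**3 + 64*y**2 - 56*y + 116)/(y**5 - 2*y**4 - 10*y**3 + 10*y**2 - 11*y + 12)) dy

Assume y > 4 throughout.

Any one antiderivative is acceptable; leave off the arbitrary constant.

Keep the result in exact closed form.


Step 1. Decompose ∫((4*y**4 - 8*y**3 + 64*y**2 - 56*y + 116)/(y**5 - 2*y**4 - 10*y**3 + 10*y**2 - 11*y + 12)) dy by partial fractions, (4*y**4 - 8*y**3 + 64*y**2 - 56*y + 116)/(y**5 - 2*y**4 - 10*y**3 + 10*y**2 - 11*y + 12) = 4/(y**2 + 1) + 5/(y + 3) - 5/(y - 1) + 4/(y - 4): now ∫(4/(y - 4)) dy + ∫(-5/(y - 1)) dy + ∫(5/(y + 3)) dy + ∫(4/(y**2 + 1)) dy.
Step 2. Evaluate the standard form [assuming y > 1]: now -5*log(y - 1) + ∫(4/(y - 4)) dy + ∫(5/(y + 3)) dy + ∫(4/(y**2 + 1)) dy.
Step 3. Evaluate the standard form [assuming y > 4]: now 4*log(y - 4) - 5*log(y - 1) + ∫(5/(y + 3)) dy + ∫(4/(y**2 + 1)) dy.
Step 4. Evaluate the standard form [assuming y > -3]: now 4*log(y - 4) - 5*log(y - 1) + 5*log(y + 3) + ∫(4/(y**2 + 1)) dy.
Step 5. Evaluate the standard form: now 4*log(y - 4) - 5*log(y - 1) + 5*log(y + 3) + 4*atan(y).
Answer: 4*log(y - 4) - 5*log(y - 1) + 5*log(y + 3) + 4*atan(y).


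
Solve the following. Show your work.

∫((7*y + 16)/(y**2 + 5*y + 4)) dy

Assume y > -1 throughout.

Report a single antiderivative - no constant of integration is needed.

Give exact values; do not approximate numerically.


Step 1. Decompose ∫((7*y + 16)/(y**2 + 5*y + 4)) dy by partial fractions, (7*y + 16)/(y**2 + 5*y + 4) = 4/(y + 4) + 3/(y + 1): now ∫(3/(y + 1)) dy + ∫(4/(y + 4)) dy.
Step 2. Evaluate the standard form [assuming y > -1]: now 3*log(y + 1) + ∫(4/(y + 4)) dy.
Step 3. Evaluate the standard form [assuming y > -4]: now 3*log(y + 1) + 4*log(y + 4).
Answer: 3*log(y + 1) + 4*log(y + 4).


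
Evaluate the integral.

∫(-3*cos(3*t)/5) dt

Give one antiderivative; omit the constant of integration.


Answer: -sin(3*t)/5.


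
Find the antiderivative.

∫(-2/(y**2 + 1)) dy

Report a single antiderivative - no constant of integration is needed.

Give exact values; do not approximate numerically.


Answer: -2*atan(y).


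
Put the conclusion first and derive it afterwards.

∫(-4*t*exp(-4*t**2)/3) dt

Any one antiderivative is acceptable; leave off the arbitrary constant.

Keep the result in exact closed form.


The answer is exp(-4*t**2)/6.
Step 1. Substitute u = t**2, turning ∫(-4*t*exp(-4*t**2)/3) dt into ∫(-2*exp(-4*u)/3) du: now ∫(-2*exp(-4*u)/3) du.
Step 2. Evaluate the standard form: now exp(-4*u)/6.
Step 3. Substitute back u = t**2: now exp(-4*t**2)/6.
Answer: exp(-4*t**2)/6.


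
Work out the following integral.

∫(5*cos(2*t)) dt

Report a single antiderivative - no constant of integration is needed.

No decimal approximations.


Answer: 5*sin(2*t)/2.


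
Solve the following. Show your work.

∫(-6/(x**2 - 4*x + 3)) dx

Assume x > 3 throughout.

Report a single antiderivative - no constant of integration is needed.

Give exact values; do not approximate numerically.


Step 1. Decompose ∫(-6/(x**2 - 4*x + 3)) dx by partial fractions, -6/(x**2 - 4*x + 3) = 3/(x - 1) - 3/(x - 3): now ∫(-3/(x - 3)) dx + ∫(3/(x - 1)) dx.
Step 2. Evaluate the standard form [assuming x > 3]: now -3*log(x - 3) + ∫(3/(x - 1)) dx.
Step 3. Evaluate the standard form [assuming x > 1]: now -3*log(x - 3) + 3*log(x - 1).
Answer: -3*log(x - 3) + 3*log(x - 1).


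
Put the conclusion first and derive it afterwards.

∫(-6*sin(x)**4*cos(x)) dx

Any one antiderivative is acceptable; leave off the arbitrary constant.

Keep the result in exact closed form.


The answer is -6*sin(x)**5/5.
Step 1. Substitute u = sin(x), turning ∫(-6*sin(x)**4*cos(x)) dx into ∫(-6*u**4) du: now ∫(-6*u**4) du.
Step 2. Evaluate the standard form: now -6*u**5/5.
Step 3. Substitute back u = sin(x): now -6*sin(x)**5/5.
Answer: -6*sin(x)**5/5.


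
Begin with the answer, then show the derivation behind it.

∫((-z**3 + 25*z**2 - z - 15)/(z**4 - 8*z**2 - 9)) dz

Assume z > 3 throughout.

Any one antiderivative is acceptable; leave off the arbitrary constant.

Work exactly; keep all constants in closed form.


The answer is 3*log(z - 3) - 4*log(z + 3) + 4*atan(z).
Step 1. Decompose ∫((-z**3 + 25*z**2 - z - 15)/(z**4 - 8*z**2 - 9)) dz by partial fractions, (-z**3 + 25*z**2 - z - 15)/(z**4 - 8*z**2 - 9) = 4/(z**2 + 1) - 4/(z + 3) + 3/(z - 3): now ∫(3/(z - 3)) dz + ∫(-4/(z + 3)) dz + ∫(4/(z**2 + 1)) dz.
Step 2. Evaluate the standard form [assuming z > -3]: now -4*log(z + 3) + ∫(3/(z - 3)) dz + ∫(4/(z**2 + 1)) dz.
Step 3. Evaluate the standard form [assuming z > 3]: now 3*log(z - 3) - 4*log(z + 3) + ∫(4/(z**2 + 1)) dz.
Step 4. Evaluate the standard form: now 3*log(z - 3) - 4*log(z + 3) + 4*atan(z).
Answer: 3*log(z - 3) - 4*log(z + 3) + 4*atan(z).


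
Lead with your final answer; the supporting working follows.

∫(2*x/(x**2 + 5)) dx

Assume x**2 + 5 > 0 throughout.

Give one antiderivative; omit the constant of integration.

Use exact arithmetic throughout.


The answer is log(x**2 + 5).
Step 1. Substitute u = x**2 + 5, turning ∫(2*x/(x**2 + 5)) dx into ∫(1/u) du: now ∫(1/u) du.
Step 2. Evaluate the standard form [assuming u > 0]: now log(u).
Step 3. Substitute back u = x**2 + 5: now log(x**2 + 5).
Answer: log(x**2 + 5).


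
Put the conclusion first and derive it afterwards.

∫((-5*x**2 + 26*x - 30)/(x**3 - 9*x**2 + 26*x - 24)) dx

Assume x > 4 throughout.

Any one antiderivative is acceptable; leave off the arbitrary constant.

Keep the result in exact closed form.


The answer is -3*log(x - 4) - 3*log(x - 3) + log(x - 2).
Step 1. Decompose ∫((-5*x**2 + 26*x - 30)/(x**3 - 9*x**2 + 26*x - 24)) dx by partial fractions, (-5*x**2 + 26*x - 30)/(x**3 - 9*x**2 + 26*x - 24) = 1/(x - 2) - 3/(x - 3) - 3/(x - 4): now ∫(-3/(x - 4)) dx + ∫(-3/(x - 3)) dx + ∫(1/(x - 2)) dx.
Step 2. Evaluate the standard form [assuming x > 3]: now -3*log(x - 3) + ∫(-3/(x - 4)) dx + ∫(1/(x - 2)) dx.
Step 3. Evaluate the standard form [assuming x > 4]: now -3*log(x - 4) - 3*log(x - 3) + ∫(1/(x - 2)) dx.
Step 4. Evaluate the standard form [assuming x > 2]: now -3*log(x - 4) - 3*log(x - 3) + log(x - 2).
Answer: -3*log(x - 4) - 3*log(x - 3) + log(x - 2).


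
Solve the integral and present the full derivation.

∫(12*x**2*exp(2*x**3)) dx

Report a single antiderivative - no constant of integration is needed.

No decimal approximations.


Step 1. Substitute u = x**3, turning ∫(12*x**2*exp(2*x**3)) dx into ∫(4*exp(2*u)) du: now ∫(4*exp(2*u)) du.
Step 2. Evaluate the standard form: now 2*exp(2*u).
Step 3. Substitute back u = x**3: now 2*exp(2*x**3).
Answer: 2*exp(2*x**3).


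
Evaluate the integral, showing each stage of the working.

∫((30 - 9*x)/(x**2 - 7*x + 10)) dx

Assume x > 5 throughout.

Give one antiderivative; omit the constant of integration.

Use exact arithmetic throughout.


Step 1. Decompose ∫((30 - 9*x)/(x**2 - 7*x + 10)) dx by partial fractions, (30 - 9*x)/(x**2 - 7*x + 10) = -4/(x - 2) - 5/(x - 5): now ∫(-5/(x - 5)) dx + ∫(-4/(x - 2)) dx.
Step 2. Evaluate the standard form [assuming x > 2]: now -4*log(x - 2) + ∫(-5/(x - 5)) dx.
Step 3. Evaluate the standard form [assuming x > 5]: now -5*log(x - 5) - 4*log(x - 2).
Answer: -5*log(x - 5) - 4*log(x - 2).


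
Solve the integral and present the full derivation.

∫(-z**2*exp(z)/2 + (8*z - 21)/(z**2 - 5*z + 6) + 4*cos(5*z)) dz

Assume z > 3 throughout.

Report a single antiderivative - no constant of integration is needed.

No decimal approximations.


Step 1. Rewrite: now ∫(-z**2*exp(z)/2) dz + ∫((8*z - 21)/(z**2 - 5*z + 6)) dz + ∫(4*cos(5*z)) dz.
Step 2. Decompose ∫((8*z - 21)/(z**2 - 5*z + 6)) dz by partial fractions, (8*z - 21)/(z**2 - 5*z + 6) = 5/(z - 2) + 3/(z - 3): now ∫(-z**2*exp(z)/2) dz + ∫(3/(z - 3)) dz + ∫(5/(z - 2)) dz + ∫(4*cos(5*z)) dz.
Step 3. Evaluate the standard form [assuming z > 2]: now 5*log(z - 2) + ∫(-z**2*exp(z)/2) dz + ∫(3/(z - 3)) dz + ∫(4*cos(5*z)) dz.
Step 4. Evaluate the standard form [assuming z > 3]: now 3*log(z - 3) + 5*log(z - 2) + ∫(-z**2*exp(z)/2) dz + ∫(4*cos(5*z)) dz.
Step 5. Integrate ∫(-z**2*exp(z)/2) dz by parts with u = z**2, dv = (-exp(z)/2) dz, so v = -exp(z)/2: now -z**2*exp(z)/2 + 3*log(z - 3) + 5*log(z - 2) + ∫(z*exp(z)) dz + ∫(4*cos(5*z)) dz.
Step 6. Integrate ∫(z*exp(z)) dz by parts with u = z, dv = (exp(z)) dz, so v = exp(z): now -z**2*exp(z)/2 + z*exp(z) + 3*log(z - 3) + 5*log(z - 2) + ∫(-exp(z)) dz + ∫(4*cos(5*z)) dz.
Step 7. Evaluate the standard form: now -z**2*exp(z)/2 + z*exp(z) - exp(z) + 3*log(z - 3) + 5*log(z - 2) + ∫(4*cos(5*z)) dz.
Step 8. Evaluate the standard form: now -z**2*exp(z)/2 + z*exp(z) - exp(z) + 3*log(z - 3) + 5*log(z - 2) + 4*sin(5*z)/5.
Answer: -z**2*exp(z)/2 + z*exp(z) - exp(z) + 3*log(z - 3) + 5*log(z - 2) + 4*sin(5*z)/5.


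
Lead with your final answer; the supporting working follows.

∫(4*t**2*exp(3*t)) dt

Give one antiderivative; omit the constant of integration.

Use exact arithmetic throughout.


The answer is 4*t**2*exp(3*t)/3 - 8*t*exp(3*t)/9 + 8*exp(3*t)/27.
Step 1. Integrate ∫(4*t**2*exp(3*t)) dt by parts with u = t**2, dv = (4*exp(3*t)) dt, so v = 4*exp(3*t)/3: now 4*t**2*exp(3*t)/3 + ∫(-8*t*exp(3*t)/3) dt.
Step 2. Integrate ∫(-8*t*exp(3*t)/3) dt by parts with u = t, dv = (-8*exp(3*t)/3) dt, so v = -8*exp(3*t)/9: now 4*t**2*exp(3*t)/3 - 8*t*exp(3*t)/9 + ∫(8*exp(3*t)/9) dt.
Step 3. Evaluate the standard form: now 4*t**2*exp(3*t)/3 - 8*t*exp(3*t)/9 + 8*exp(3*t)/27.
Answer: 4*t**2*exp(3*t)/3 - 8*t*exp(3*t)/9 + 8*exp(3*t)/27.


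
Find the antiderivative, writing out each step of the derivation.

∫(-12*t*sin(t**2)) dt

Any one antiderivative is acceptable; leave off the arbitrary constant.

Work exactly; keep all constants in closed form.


Step 1. Substitute u = t**2, turning ∫(-12*t*sin(t**2)) dt into ∫(-6*sin(u)) du: now ∫(-6*sin(u)) du.
Step 2. Evaluate the standard form: now 6*cos(u).
Step 3. Substitute back u = t**2: now 6*cos(t**2).
Answer: 6*cos(t**2).


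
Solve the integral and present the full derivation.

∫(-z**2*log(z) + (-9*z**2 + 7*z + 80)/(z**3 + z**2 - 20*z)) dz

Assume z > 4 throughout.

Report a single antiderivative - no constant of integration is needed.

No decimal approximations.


Step 1. Rewrite: now ∫(-z**2*log(z)) dz + ∫((-9*z**2 + 7*z + 80)/(z**3 + z**2 - 20*z)) dz.
Step 2. Decompose ∫((-9*z**2 + 7*z + 80)/(z**3 + z**2 - 20*z)) dz by partial fractions, (-9*z**2 + 7*z + 80)/(z**3 + z**2 - 20*z) = -4/(z + 5) - 1/(z - 4) - 4/z: now ∫(-4/z) dz + ∫(-z**2*log(z)) dz + ∫(-1/(z - 4)) dz + ∫(-4/(z + 5)) dz.
Step 3. Evaluate the standard form [assuming z > 0]: now -4*log(z) + ∫(-z**2*log(z)) dz + ∫(-1/(z - 4)) dz + ∫(-4/(z + 5)) dz.
Step 4. Evaluate the standard form [assuming z > 4]: now -4*log(z) - log(z - 4) + ∫(-z**2*log(z)) dz + ∫(-4/(z + 5)) dz.
Step 5. Evaluate the standard form [assuming z > -5]: now -4*log(z) - log(z - 4) - 4*log(z + 5) + ∫(-z**2*log(z)) dz.
Step 6. Integrate ∫(-z**2*log(z)) dz by parts with u = log(z), dv = (-z**2) dz, so v = -z**3/3 [assuming z > 0]: now -z**3*log(z)/3 - 4*log(z) - log(z - 4) - 4*log(z + 5) + ∫(z**2/3) dz.
Step 7. Evaluate the standard form: now -z**3*log(z)/3 + z**3/9 - 4*log(z) - log(z - 4) - 4*log(z + 5).
Answer: -z**3*log(z)/3 + z**3/9 - 4*log(z) - log(z - 4) - 4*log(z + 5).
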